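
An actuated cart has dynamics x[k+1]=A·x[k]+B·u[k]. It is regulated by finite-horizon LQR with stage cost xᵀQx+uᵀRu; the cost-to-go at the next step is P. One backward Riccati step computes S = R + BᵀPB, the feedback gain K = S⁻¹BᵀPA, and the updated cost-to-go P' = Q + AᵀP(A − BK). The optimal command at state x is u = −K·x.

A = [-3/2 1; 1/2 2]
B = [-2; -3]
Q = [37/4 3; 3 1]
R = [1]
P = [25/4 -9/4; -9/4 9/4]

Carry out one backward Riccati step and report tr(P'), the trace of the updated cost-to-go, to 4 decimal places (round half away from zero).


BᵀP = [-5.7500 -2.2500]
S = R + BᵀPB = [1] + [18.2500] = [19.2500]
BᵀPA = [7.5000 -10.2500]
K = S⁻¹·BᵀPA = [0.3896 -0.5325]
A−BK = [-0.7208 -0.0649; 1.6688 0.4026]
AᵀP(A−BK) = [15.0779 2.4935; 2.4935 0.7922]
P' = Q + AᵀP(A−BK) = [24.3279 5.4935; 5.4935 1.7922]
tr(P') = 26.1201

26.1201


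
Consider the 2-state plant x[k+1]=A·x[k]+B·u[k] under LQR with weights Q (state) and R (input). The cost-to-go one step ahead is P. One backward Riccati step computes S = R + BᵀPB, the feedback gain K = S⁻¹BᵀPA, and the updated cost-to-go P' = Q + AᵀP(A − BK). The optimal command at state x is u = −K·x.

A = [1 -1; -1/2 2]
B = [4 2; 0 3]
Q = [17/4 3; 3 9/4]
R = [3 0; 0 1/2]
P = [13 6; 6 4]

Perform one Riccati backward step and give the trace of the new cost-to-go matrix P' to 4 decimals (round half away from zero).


7.7748

BᵀP = [52.0000 24.0000; 44.0000 24.0000]
S = R + BᵀPB = [3 0; 0 1/2] + [208.0000 176.0000; 176.0000 160.0000] = [211.0000 176.0000; 176.0000 160.5000]
BᵀPA = [40.0000 -4.0000; 32.0000 4.0000]
K = S⁻¹·BᵀPA = [0.2727 -0.4658; -0.0997 0.5357]
A−BK = [0.1085 -0.2082; -0.2010 0.3928]
AᵀP(A−BK) = [0.2810 -0.5105; -0.5105 0.9938]
P' = Q + AᵀP(A−BK) = [4.5310 2.4895; 2.4895 3.2438]
tr(P') = 7.7748


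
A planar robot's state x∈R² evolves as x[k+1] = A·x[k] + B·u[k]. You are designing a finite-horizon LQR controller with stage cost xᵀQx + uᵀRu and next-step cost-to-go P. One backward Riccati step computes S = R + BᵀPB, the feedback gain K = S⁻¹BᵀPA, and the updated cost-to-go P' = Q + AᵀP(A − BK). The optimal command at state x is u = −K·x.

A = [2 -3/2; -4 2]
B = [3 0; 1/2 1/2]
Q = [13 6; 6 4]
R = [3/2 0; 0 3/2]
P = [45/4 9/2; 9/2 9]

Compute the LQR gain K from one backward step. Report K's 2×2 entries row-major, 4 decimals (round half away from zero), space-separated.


BᵀP = [36.0000 18.0000; 2.2500 4.5000]
S = R + BᵀPB = [3/2 0; 0 3/2] + [117.0000 9.0000; 9.0000 2.2500] = [118.5000 9.0000; 9.0000 3.7500]
BᵀPA = [0.0000 -18.0000; -13.5000 5.6250]
K = S⁻¹·BᵀPA = [0.3344 -0.3251; -4.4025 2.2802]
A−BK = [0.9969 -0.5248; -1.9659 1.0224]
AᵀP(A−BK) = [57.5666 -29.9675; -29.9675 15.6351]
P' = Q + AᵀP(A−BK) = [70.5666 -23.9675; -23.9675 19.6351]
tr(P') = 90.2016

0.3344 -0.3251 -4.4025 2.2802


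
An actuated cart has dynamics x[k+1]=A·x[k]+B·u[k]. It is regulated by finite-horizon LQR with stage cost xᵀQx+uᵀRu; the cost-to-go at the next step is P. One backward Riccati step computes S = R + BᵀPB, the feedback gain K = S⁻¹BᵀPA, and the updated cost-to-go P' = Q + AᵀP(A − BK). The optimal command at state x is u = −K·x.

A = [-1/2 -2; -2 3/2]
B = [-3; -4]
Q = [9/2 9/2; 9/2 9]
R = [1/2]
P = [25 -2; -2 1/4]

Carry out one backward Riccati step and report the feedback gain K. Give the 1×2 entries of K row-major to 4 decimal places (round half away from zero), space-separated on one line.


BᵀP = [-67.0000 5.0000]
S = R + BᵀPB = [1/2] + [181.0000] = [181.5000]
BᵀPA = [23.5000 141.5000]
K = S⁻¹·BᵀPA = [0.1295 0.7796]
A−BK = [-0.1116 0.3388; -1.4821 4.6185]
AᵀP(A−BK) = [0.2073 -0.5709; -0.5709 2.2471]
P' = Q + AᵀP(A−BK) = [4.7073 3.9291; 3.9291 11.2471]
tr(P') = 15.9544

0.1295 0.7796


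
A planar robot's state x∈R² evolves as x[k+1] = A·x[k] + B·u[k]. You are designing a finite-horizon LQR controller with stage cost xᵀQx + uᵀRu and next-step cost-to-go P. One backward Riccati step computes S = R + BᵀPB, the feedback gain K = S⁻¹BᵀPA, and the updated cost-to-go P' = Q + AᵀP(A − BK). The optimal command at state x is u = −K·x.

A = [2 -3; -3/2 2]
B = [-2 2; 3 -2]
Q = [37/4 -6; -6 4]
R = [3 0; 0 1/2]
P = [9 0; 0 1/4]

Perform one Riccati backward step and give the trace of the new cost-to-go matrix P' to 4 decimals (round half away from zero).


15.0267

BᵀP = [-18.0000 0.7500; 18.0000 -0.5000]
S = R + BᵀPB = [3 0; 0 1/2] + [38.2500 -37.5000; -37.5000 37.0000] = [41.2500 -37.5000; -37.5000 37.5000]
BᵀPA = [-37.1250 55.5000; 36.7500 -55.0000]
K = S⁻¹·BᵀPA = [-0.1000 0.1333; 0.8800 -1.3333]
A−BK = [0.0400 -0.0667; 0.5600 -1.0667]
AᵀP(A−BK) = [0.5100 -0.8000; -0.8000 1.2667]
P' = Q + AᵀP(A−BK) = [9.7600 -6.8000; -6.8000 5.2667]
tr(P') = 15.0267


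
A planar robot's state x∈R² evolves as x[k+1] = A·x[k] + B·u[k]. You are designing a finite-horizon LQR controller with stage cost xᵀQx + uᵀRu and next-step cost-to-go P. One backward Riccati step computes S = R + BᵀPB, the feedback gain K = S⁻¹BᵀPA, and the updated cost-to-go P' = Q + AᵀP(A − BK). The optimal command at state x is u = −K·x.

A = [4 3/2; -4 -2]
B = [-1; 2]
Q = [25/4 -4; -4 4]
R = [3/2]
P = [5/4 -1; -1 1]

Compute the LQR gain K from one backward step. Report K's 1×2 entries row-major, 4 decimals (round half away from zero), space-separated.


-2.3256 -1.0116

BᵀP = [-3.2500 3.0000]
S = R + BᵀPB = [3/2] + [9.2500] = [10.7500]
BᵀPA = [-25.0000 -10.8750]
K = S⁻¹·BᵀPA = [-2.3256 -1.0116]
A−BK = [1.6744 0.4884; 0.6512 0.0233]
AᵀP(A−BK) = [9.8605 4.2093; 4.2093 1.8110]
P' = Q + AᵀP(A−BK) = [16.1105 0.2093; 0.2093 5.8110]
tr(P') = 21.9215


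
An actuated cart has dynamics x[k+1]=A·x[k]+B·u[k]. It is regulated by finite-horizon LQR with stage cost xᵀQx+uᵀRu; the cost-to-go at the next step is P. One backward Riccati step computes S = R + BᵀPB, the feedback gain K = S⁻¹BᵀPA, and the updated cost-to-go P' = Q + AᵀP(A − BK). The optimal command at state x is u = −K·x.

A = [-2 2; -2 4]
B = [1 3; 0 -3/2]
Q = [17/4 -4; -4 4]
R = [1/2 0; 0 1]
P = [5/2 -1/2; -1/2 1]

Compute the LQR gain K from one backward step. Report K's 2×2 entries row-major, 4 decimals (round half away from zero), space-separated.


-1.5152 2.3636 0.0661 -0.4959

BᵀP = [2.5000 -0.5000; 8.2500 -3.0000]
S = R + BᵀPB = [1/2 0; 0 1] + [2.5000 8.2500; 8.2500 29.2500] = [3.0000 8.2500; 8.2500 30.2500]
BᵀPA = [-4.0000 3.0000; -10.5000 4.5000]
K = S⁻¹·BᵀPA = [-1.5152 2.3636; 0.0661 -0.4959]
A−BK = [-0.6832 1.1240; -1.9008 3.2562]
AᵀP(A−BK) = [4.6336 -7.7521; -7.7521 13.1405]
P' = Q + AᵀP(A−BK) = [8.8836 -11.7521; -11.7521 17.1405]
tr(P') = 26.0241


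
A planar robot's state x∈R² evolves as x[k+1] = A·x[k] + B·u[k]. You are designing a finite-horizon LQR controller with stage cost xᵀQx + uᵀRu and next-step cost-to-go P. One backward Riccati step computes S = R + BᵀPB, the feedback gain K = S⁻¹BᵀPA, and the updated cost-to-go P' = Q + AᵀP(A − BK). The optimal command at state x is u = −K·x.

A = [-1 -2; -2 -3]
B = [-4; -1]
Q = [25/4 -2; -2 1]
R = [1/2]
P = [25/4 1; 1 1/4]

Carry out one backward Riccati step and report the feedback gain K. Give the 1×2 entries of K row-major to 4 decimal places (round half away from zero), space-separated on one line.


0.3172 0.5954

BᵀP = [-26.0000 -4.2500]
S = R + BᵀPB = [1/2] + [108.2500] = [108.7500]
BᵀPA = [34.5000 64.7500]
K = S⁻¹·BᵀPA = [0.3172 0.5954]
A−BK = [0.2690 0.3816; -1.6828 -2.4046]
AᵀP(A−BK) = [0.3052 0.4586; 0.4586 0.6977]
P' = Q + AᵀP(A−BK) = [6.5552 -1.5414; -1.5414 1.6977]
tr(P') = 8.2529


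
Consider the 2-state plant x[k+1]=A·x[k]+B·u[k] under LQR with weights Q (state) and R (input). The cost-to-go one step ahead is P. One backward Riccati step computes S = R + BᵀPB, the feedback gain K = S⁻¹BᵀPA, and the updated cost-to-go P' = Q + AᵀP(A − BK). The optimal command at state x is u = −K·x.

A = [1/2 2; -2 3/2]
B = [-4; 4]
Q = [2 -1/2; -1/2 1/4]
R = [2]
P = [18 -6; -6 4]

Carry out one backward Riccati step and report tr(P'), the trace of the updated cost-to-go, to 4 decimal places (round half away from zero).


BᵀP = [-96.0000 40.0000]
S = R + BᵀPB = [2] + [544.0000] = [546.0000]
BᵀPA = [-128.0000 -132.0000]
K = S⁻¹·BᵀPA = [-0.2344 -0.2418]
A−BK = [-0.4377 1.0330; -1.0623 2.4670]
AᵀP(A−BK) = [2.4927 -5.4451; -5.4451 13.0879]
P' = Q + AᵀP(A−BK) = [4.4927 -5.9451; -5.9451 13.3379]
tr(P') = 17.8306

17.8306


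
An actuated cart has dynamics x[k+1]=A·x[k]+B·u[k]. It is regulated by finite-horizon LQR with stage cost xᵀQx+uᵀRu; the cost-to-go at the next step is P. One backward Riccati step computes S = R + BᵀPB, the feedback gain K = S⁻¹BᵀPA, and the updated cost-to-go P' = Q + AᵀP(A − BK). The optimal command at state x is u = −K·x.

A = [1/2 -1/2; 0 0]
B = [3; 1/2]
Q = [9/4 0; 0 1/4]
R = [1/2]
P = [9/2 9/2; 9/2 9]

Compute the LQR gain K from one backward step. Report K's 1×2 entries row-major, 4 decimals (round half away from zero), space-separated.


BᵀP = [15.7500 18.0000]
S = R + BᵀPB = [1/2] + [56.2500] = [56.7500]
BᵀPA = [7.8750 -7.8750]
K = S⁻¹·BᵀPA = [0.1388 -0.1388]
A−BK = [0.0837 -0.0837; -0.0694 0.0694]
AᵀP(A−BK) = [0.0322 -0.0322; -0.0322 0.0322]
P' = Q + AᵀP(A−BK) = [2.2822 -0.0322; -0.0322 0.2822]
tr(P') = 2.5644

0.1388 -0.1388


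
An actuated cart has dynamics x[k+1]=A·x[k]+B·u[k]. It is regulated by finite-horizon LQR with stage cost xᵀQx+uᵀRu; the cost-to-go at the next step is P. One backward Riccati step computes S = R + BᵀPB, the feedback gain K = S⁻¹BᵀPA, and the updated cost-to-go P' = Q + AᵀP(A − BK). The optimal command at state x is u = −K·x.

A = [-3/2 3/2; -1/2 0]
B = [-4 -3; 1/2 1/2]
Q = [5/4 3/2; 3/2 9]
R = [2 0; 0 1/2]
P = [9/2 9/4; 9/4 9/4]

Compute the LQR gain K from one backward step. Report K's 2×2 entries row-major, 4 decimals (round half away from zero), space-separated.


BᵀP = [-16.8750 -7.8750; -12.3750 -5.6250]
S = R + BᵀPB = [2 0; 0 1/2] + [63.5625 46.6875; 46.6875 34.3125] = [65.5625 46.6875; 46.6875 34.8125]
BᵀPA = [29.2500 -25.3125; 21.3750 -18.5625]
K = S⁻¹·BᵀPA = [0.1979 -0.1418; 0.3486 -0.3431]
A−BK = [0.3374 -0.0963; -0.7732 0.2424]
AᵀP(A−BK) = [0.8226 -0.3323; -0.3323 0.1680]
P' = Q + AᵀP(A−BK) = [2.0726 1.1677; 1.1677 9.1680]
tr(P') = 11.2406

0.1979 -0.1418 0.3486 -0.3431


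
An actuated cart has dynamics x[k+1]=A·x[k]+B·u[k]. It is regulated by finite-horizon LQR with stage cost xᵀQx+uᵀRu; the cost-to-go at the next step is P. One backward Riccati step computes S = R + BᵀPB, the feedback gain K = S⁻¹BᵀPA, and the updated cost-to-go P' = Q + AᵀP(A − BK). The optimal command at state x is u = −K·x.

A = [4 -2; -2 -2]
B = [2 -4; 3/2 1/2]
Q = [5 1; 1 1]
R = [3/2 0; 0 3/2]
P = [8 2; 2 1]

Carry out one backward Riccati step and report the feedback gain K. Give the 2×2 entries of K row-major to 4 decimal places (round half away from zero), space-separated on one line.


BᵀP = [19.0000 5.5000; -31.0000 -7.5000]
S = R + BᵀPB = [3/2 0; 0 3/2] + [46.2500 -73.2500; -73.2500 120.2500] = [47.7500 -73.2500; -73.2500 121.7500]
BᵀPA = [65.0000 -49.0000; -109.0000 77.0000]
K = S⁻¹·BᵀPA = [-0.1574 -0.7266; -0.9900 0.1953]
A−BK = [0.3549 0.2344; -1.2690 -1.0078]
AᵀP(A−BK) = [2.3237 0.5156; 0.5156 1.3594]
P' = Q + AᵀP(A−BK) = [7.3237 1.5156; 1.5156 2.3594]
tr(P') = 9.6830

-0.1574 -0.7266 -0.9900 0.1953


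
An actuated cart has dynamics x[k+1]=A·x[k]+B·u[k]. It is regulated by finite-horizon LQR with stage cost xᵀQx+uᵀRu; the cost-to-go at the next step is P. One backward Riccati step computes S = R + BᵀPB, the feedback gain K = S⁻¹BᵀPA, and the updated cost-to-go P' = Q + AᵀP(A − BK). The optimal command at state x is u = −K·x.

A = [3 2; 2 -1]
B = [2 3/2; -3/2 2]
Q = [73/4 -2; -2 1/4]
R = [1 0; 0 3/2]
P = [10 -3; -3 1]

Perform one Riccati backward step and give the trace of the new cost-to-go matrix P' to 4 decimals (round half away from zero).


20.7636

BᵀP = [24.5000 -7.5000; 9.0000 -2.5000]
S = R + BᵀPB = [1 0; 0 3/2] + [60.2500 21.7500; 21.7500 8.5000] = [61.2500 21.7500; 21.7500 10.0000]
BᵀPA = [58.5000 56.5000; 22.0000 20.5000]
K = S⁻¹·BᵀPA = [0.7638 0.8543; 0.5388 0.1918]
A−BK = [0.6643 0.0036; 2.0681 -0.1022]
AᵀP(A−BK) = [1.4657 0.8014; 0.8014 0.7978]
P' = Q + AᵀP(A−BK) = [19.7157 -1.1986; -1.1986 1.0478]
tr(P') = 20.7636


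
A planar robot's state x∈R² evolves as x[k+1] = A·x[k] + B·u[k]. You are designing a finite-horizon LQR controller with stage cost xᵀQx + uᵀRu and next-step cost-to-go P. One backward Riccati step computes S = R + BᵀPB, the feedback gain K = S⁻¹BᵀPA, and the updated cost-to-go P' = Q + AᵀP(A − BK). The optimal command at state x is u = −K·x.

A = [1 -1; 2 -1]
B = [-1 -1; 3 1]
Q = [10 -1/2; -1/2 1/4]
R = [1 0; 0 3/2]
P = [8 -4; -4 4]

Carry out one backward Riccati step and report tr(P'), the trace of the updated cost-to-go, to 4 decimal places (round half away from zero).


16.7033

BᵀP = [-20.0000 16.0000; -12.0000 8.0000]
S = R + BᵀPB = [1 0; 0 3/2] + [68.0000 36.0000; 36.0000 20.0000] = [69.0000 36.0000; 36.0000 21.5000]
BᵀPA = [12.0000 4.0000; 4.0000 4.0000]
K = S⁻¹·BᵀPA = [0.6080 -0.3093; -0.8320 0.7040]
A−BK = [0.7760 -0.6053; 1.0080 -0.7760]
AᵀP(A−BK) = [4.0320 -3.1040; -3.1040 2.4213]
P' = Q + AᵀP(A−BK) = [14.0320 -3.6040; -3.6040 2.6713]
tr(P') = 16.7033


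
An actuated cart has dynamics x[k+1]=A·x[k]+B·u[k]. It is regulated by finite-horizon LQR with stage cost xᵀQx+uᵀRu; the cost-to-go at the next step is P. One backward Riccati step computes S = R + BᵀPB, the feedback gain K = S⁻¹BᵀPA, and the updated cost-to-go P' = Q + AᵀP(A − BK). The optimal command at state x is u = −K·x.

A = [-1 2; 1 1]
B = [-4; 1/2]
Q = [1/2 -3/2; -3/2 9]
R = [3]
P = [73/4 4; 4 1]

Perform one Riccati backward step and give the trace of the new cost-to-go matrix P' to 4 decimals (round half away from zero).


BᵀP = [-71.0000 -15.5000]
S = R + BᵀPB = [3] + [276.2500] = [279.2500]
BᵀPA = [55.5000 -157.5000]
K = S⁻¹·BᵀPA = [0.1987 -0.5640]
A−BK = [-0.2050 -0.2560; 0.9006 1.2820]
AᵀP(A−BK) = [0.2196 -0.1974; -0.1974 1.1683]
P' = Q + AᵀP(A−BK) = [0.7196 -1.6974; -1.6974 10.1683]
tr(P') = 10.8879

10.8879


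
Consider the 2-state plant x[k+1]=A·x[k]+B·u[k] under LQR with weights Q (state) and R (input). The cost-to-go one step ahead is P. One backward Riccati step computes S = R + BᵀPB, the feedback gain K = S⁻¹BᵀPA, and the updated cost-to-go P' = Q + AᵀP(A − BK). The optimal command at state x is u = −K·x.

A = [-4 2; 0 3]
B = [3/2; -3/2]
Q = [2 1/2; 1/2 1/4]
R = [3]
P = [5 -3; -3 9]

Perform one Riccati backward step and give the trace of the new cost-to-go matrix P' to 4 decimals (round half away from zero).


80.5000

BᵀP = [12.0000 -18.0000]
S = R + BᵀPB = [3] + [45.0000] = [48.0000]
BᵀPA = [-48.0000 -30.0000]
K = S⁻¹·BᵀPA = [-1.0000 -0.6250]
A−BK = [-2.5000 2.9375; -1.5000 2.0625]
AᵀP(A−BK) = [32.0000 -34.0000; -34.0000 46.2500]
P' = Q + AᵀP(A−BK) = [34.0000 -33.5000; -33.5000 46.5000]
tr(P') = 80.5000


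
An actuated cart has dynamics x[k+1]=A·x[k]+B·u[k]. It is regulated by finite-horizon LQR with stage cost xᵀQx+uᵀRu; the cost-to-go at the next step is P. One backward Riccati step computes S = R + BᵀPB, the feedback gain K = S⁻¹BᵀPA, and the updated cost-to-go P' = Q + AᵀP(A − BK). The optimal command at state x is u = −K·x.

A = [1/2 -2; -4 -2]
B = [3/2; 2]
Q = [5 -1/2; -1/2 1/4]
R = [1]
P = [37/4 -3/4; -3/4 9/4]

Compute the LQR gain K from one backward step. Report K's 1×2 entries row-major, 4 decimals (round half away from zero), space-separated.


BᵀP = [12.3750 3.3750]
S = R + BᵀPB = [1] + [25.3125] = [26.3125]
BᵀPA = [-7.3125 -31.5000]
K = S⁻¹·BᵀPA = [-0.2779 -1.1971]
A−BK = [0.9169 -0.2043; -3.4442 0.3943]
AᵀP(A−BK) = [39.2803 -5.2542; -5.2542 2.2898]
P' = Q + AᵀP(A−BK) = [44.2803 -5.7542; -5.7542 2.5398]
tr(P') = 46.8201

-0.2779 -1.1971


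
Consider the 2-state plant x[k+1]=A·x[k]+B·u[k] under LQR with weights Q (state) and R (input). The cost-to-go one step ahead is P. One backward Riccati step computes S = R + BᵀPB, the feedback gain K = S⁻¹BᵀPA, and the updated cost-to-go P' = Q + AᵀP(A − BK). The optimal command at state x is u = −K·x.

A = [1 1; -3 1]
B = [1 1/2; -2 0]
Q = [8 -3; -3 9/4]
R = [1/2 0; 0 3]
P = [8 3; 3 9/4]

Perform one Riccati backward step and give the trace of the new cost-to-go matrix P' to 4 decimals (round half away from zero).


BᵀP = [2.0000 -1.5000; 4.0000 1.5000]
S = R + BᵀPB = [1/2 0; 0 3] + [5.0000 1.0000; 1.0000 2.0000] = [5.5000 1.0000; 1.0000 5.0000]
BᵀPA = [6.5000 0.5000; -0.5000 5.5000]
K = S⁻¹·BᵀPA = [1.2453 -0.1132; -0.3491 1.1226]
A−BK = [-0.0708 0.5519; -0.5094 0.7736]
AᵀP(A−BK) = [1.9811 -3.4528; -3.4528 10.1321]
P' = Q + AᵀP(A−BK) = [9.9811 -6.4528; -6.4528 12.3821]
tr(P') = 22.3632

22.3632


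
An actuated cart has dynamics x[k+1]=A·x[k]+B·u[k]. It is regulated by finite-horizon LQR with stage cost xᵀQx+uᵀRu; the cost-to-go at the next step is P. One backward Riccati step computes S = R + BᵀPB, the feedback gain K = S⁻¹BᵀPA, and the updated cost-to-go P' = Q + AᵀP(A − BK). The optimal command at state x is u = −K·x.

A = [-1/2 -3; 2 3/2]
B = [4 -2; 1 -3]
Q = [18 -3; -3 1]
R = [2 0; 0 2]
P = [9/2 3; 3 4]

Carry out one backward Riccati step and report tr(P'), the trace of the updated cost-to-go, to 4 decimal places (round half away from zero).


23.6959

BᵀP = [21.0000 16.0000; -18.0000 -18.0000]
S = R + BᵀPB = [2 0; 0 2] + [100.0000 -90.0000; -90.0000 90.0000] = [102.0000 -90.0000; -90.0000 92.0000]
BᵀPA = [21.5000 -39.0000; -27.0000 27.0000]
K = S⁻¹·BᵀPA = [-0.3520 -0.9019; -0.6379 -0.5888]
A−BK = [-0.3676 -0.5701; 0.4385 0.6355]
AᵀP(A−BK) = [1.4716 1.9930; 1.9930 3.2243]
P' = Q + AᵀP(A−BK) = [19.4716 -1.0070; -1.0070 4.2243]
tr(P') = 23.6959


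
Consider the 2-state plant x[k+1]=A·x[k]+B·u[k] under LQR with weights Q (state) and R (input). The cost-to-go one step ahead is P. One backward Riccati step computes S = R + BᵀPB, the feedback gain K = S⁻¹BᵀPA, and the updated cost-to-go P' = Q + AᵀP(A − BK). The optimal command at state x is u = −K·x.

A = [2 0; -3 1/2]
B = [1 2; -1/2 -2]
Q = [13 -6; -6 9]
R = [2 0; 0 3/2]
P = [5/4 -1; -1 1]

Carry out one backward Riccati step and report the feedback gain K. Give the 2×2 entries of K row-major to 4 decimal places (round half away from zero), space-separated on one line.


BᵀP = [1.7500 -1.5000; 4.5000 -4.0000]
S = R + BᵀPB = [2 0; 0 3/2] + [2.5000 6.5000; 6.5000 17.0000] = [4.5000 6.5000; 6.5000 18.5000]
BᵀPA = [8.0000 -0.7500; 21.0000 -2.0000]
K = S⁻¹·BᵀPA = [0.2805 -0.0213; 1.0366 -0.1006]
A−BK = [-0.3537 0.2226; -0.7866 0.2881]
AᵀP(A−BK) = [1.9878 -0.2165; -0.2165 0.0328]
P' = Q + AᵀP(A−BK) = [14.9878 -6.2165; -6.2165 9.0328]
tr(P') = 24.0206

0.2805 -0.0213 1.0366 -0.1006


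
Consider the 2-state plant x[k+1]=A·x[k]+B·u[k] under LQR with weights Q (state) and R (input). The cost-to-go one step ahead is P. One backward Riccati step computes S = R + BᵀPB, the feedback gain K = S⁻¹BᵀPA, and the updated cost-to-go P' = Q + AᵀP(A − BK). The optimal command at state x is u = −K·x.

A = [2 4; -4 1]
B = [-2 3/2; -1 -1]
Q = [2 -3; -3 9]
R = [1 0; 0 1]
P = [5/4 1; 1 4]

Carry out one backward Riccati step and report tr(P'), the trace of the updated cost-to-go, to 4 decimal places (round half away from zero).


21.2675

BᵀP = [-3.5000 -6.0000; 0.8750 -2.5000]
S = R + BᵀPB = [1 0; 0 1] + [13.0000 0.7500; 0.7500 3.8125] = [14.0000 0.7500; 0.7500 4.8125]
BᵀPA = [17.0000 -20.0000; 11.7500 1.0000]
K = S⁻¹·BᵀPA = [1.0926 -1.4518; 2.2713 0.4341]
A−BK = [0.7783 0.4453; -0.6361 -0.0178]
AᵀP(A−BK) = [7.7381 -0.4191; -0.4191 2.5295]
P' = Q + AᵀP(A−BK) = [9.7381 -3.4191; -3.4191 11.5295]
tr(P') = 21.2675


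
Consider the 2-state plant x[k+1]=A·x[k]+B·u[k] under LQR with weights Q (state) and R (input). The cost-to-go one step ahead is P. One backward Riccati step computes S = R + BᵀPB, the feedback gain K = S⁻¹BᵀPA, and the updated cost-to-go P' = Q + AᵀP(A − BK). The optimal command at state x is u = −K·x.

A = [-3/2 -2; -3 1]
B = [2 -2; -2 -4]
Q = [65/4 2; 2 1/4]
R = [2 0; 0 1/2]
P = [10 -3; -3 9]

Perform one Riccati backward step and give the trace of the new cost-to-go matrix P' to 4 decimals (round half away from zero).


18.1501

BᵀP = [26.0000 -24.0000; -8.0000 -30.0000]
S = R + BᵀPB = [2 0; 0 1/2] + [100.0000 44.0000; 44.0000 136.0000] = [102.0000 44.0000; 44.0000 136.5000]
BᵀPA = [33.0000 -76.0000; 102.0000 -14.0000]
K = S⁻¹·BᵀPA = [0.0014 -0.8140; 0.7468 0.1598]
A−BK = [-0.0091 -0.0522; -0.0100 0.0113]
AᵀP(A−BK) = [0.2801 0.0599; 0.0599 1.3701]
P' = Q + AᵀP(A−BK) = [16.5301 2.0599; 2.0599 1.6201]
tr(P') = 18.1501


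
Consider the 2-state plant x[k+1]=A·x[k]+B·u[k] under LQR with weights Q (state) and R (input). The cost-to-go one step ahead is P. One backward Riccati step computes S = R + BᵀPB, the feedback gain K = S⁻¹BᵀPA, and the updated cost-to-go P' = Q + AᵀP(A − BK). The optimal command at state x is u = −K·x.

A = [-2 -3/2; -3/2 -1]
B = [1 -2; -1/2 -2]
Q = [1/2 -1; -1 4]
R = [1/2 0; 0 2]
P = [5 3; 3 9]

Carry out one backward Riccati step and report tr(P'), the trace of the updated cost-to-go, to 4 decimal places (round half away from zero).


BᵀP = [3.5000 -1.5000; -16.0000 -24.0000]
S = R + BᵀPB = [1/2 0; 0 2] + [4.2500 -4.0000; -4.0000 80.0000] = [4.7500 -4.0000; -4.0000 82.0000]
BᵀPA = [-4.7500 -3.7500; 68.0000 48.0000]
K = S⁻¹·BᵀPA = [-0.3146 -0.3092; 0.8139 0.5703]
A−BK = [-0.0576 -0.0502; -0.0295 -0.0141]
AᵀP(A−BK) = [1.4090 1.0020; 1.0020 0.7169]
P' = Q + AᵀP(A−BK) = [1.9090 0.0020; 0.0020 4.7169]
tr(P') = 6.6258

6.6258


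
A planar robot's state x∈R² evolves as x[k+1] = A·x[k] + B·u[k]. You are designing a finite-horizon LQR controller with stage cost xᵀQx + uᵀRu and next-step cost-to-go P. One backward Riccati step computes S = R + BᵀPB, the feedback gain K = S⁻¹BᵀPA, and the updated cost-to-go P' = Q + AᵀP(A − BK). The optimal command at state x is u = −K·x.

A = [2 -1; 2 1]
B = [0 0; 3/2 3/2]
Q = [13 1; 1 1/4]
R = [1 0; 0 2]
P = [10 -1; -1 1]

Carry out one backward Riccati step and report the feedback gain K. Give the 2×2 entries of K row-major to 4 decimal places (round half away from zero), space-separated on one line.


BᵀP = [-1.5000 1.5000; -1.5000 1.5000]
S = R + BᵀPB = [1 0; 0 2] + [2.2500 2.2500; 2.2500 2.2500] = [3.2500 2.2500; 2.2500 4.2500]
BᵀPA = [0.0000 3.0000; 0.0000 3.0000]
K = S⁻¹·BᵀPA = [0.0000 0.6857; 0.0000 0.3429]
A−BK = [2.0000 -1.0000; 2.0000 -0.5429]
AᵀP(A−BK) = [36.0000 -18.0000; -18.0000 9.9143]
P' = Q + AᵀP(A−BK) = [49.0000 -17.0000; -17.0000 10.1643]
tr(P') = 59.1643

0.0000 0.6857 0.0000 0.3429


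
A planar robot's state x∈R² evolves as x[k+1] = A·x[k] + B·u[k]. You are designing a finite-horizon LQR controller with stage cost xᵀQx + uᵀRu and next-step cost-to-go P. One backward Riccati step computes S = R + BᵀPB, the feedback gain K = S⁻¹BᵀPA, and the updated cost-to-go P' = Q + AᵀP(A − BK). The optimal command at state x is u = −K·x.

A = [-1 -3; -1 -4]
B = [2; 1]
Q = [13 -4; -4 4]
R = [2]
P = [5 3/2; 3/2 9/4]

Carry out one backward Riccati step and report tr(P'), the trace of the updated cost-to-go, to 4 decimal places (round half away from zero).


BᵀP = [11.5000 5.2500]
S = R + BᵀPB = [2] + [28.2500] = [30.2500]
BᵀPA = [-16.7500 -55.5000]
K = S⁻¹·BᵀPA = [-0.5537 -1.8347]
A−BK = [0.1074 0.6694; -0.4463 -2.1653]
AᵀP(A−BK) = [0.9752 3.7686; 3.7686 15.1736]
P' = Q + AᵀP(A−BK) = [13.9752 -0.2314; -0.2314 19.1736]
tr(P') = 33.1488

33.1488


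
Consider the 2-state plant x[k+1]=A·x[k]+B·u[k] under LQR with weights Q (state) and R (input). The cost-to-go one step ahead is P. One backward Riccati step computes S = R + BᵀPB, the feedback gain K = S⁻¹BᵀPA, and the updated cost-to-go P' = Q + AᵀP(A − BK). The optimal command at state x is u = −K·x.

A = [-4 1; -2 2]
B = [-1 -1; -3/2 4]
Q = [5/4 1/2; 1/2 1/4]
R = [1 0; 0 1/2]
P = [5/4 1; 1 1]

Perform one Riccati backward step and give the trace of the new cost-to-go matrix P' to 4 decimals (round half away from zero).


7.1733

BᵀP = [-2.7500 -2.5000; 2.7500 3.0000]
S = R + BᵀPB = [1 0; 0 1/2] + [6.5000 -7.2500; -7.2500 9.2500] = [7.5000 -7.2500; -7.2500 9.7500]
BᵀPA = [16.0000 -7.7500; -17.0000 8.7500]
K = S⁻¹·BᵀPA = [1.5927 -0.5897; -0.5593 0.4590]
A−BK = [-2.9666 0.8693; 2.6261 -0.7204]
AᵀP(A−BK) = [5.0091 -1.7629; -1.7629 0.6641]
P' = Q + AᵀP(A−BK) = [6.2591 -1.2629; -1.2629 0.9141]
tr(P') = 7.1733


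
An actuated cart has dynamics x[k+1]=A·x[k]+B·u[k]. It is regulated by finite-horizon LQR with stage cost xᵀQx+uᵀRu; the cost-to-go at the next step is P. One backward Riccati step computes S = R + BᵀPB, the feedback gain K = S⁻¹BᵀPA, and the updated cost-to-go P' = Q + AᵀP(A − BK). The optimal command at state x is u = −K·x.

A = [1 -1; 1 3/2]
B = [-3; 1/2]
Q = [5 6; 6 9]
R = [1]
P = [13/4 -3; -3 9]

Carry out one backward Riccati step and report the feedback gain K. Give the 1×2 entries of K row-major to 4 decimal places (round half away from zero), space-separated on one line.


BᵀP = [-11.2500 13.5000]
S = R + BᵀPB = [1] + [40.5000] = [41.5000]
BᵀPA = [2.2500 31.5000]
K = S⁻¹·BᵀPA = [0.0542 0.7590]
A−BK = [1.1627 1.2771; 0.9729 1.1205]
AᵀP(A−BK) = [6.1280 7.0422; 7.0422 8.5904]
P' = Q + AᵀP(A−BK) = [11.1280 13.0422; 13.0422 17.5904]
tr(P') = 28.7184

0.0542 0.7590


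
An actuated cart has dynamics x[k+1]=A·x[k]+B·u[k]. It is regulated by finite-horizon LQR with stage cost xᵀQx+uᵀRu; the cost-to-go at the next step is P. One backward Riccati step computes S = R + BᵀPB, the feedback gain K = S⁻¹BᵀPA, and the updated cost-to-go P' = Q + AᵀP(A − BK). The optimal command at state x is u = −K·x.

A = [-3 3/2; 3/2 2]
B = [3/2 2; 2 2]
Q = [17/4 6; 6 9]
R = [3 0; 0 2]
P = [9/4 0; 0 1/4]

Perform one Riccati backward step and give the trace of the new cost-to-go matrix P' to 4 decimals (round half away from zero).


20.9767

BᵀP = [3.3750 0.5000; 4.5000 0.5000]
S = R + BᵀPB = [3 0; 0 2] + [6.0625 7.7500; 7.7500 10.0000] = [9.0625 7.7500; 7.7500 12.0000]
BᵀPA = [-9.3750 6.0625; -12.7500 7.7500]
K = S⁻¹·BᵀPA = [-0.2811 0.2606; -0.8809 0.4775]
A−BK = [-0.8164 0.1540; 3.8241 0.5237]
AᵀP(A−BK) = [6.9450 -0.8434; -0.8434 0.7818]
P' = Q + AᵀP(A−BK) = [11.1950 5.1566; 5.1566 9.7818]
tr(P') = 20.9767


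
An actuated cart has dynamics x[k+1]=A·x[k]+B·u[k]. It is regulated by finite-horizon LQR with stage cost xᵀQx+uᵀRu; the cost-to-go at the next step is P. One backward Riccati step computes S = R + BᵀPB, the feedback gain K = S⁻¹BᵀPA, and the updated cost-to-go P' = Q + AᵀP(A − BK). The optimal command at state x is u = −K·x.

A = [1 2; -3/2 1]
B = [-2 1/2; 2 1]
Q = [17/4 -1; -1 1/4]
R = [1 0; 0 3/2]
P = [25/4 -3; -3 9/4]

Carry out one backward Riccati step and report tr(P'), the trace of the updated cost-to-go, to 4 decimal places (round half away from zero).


BᵀP = [-18.5000 10.5000; 0.1250 0.7500]
S = R + BᵀPB = [1 0; 0 3/2] + [58.0000 1.2500; 1.2500 0.8125] = [59.0000 1.2500; 1.2500 2.3125]
BᵀPA = [-34.2500 -26.5000; -1.0000 1.0000]
K = S⁻¹·BᵀPA = [-0.5780 -0.4636; -0.1200 0.6830]
A−BK = [-0.0959 0.7312; -0.2241 1.2442]
AᵀP(A−BK) = [0.3972 -0.0711; -0.0711 2.2809]
P' = Q + AᵀP(A−BK) = [4.6472 -1.0711; -1.0711 2.5309]
tr(P') = 7.1781

7.1781


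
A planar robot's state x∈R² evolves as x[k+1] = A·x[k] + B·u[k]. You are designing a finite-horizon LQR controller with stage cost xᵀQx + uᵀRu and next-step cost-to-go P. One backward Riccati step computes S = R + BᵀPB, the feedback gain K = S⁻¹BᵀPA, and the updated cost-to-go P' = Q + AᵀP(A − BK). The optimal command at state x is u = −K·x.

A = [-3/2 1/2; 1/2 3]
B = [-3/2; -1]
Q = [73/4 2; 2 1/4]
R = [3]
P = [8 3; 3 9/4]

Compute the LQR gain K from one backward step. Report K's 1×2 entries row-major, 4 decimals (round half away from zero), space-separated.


0.5930 -0.8605

BᵀP = [-15.0000 -6.7500]
S = R + BᵀPB = [3] + [29.2500] = [32.2500]
BᵀPA = [19.1250 -27.7500]
K = S⁻¹·BᵀPA = [0.5930 -0.8605]
A−BK = [-0.6105 -0.7907; 1.0930 2.1395]
AᵀP(A−BK) = [2.7209 1.0814; 1.0814 7.3721]
P' = Q + AᵀP(A−BK) = [20.9709 3.0814; 3.0814 7.6221]
tr(P') = 28.5930


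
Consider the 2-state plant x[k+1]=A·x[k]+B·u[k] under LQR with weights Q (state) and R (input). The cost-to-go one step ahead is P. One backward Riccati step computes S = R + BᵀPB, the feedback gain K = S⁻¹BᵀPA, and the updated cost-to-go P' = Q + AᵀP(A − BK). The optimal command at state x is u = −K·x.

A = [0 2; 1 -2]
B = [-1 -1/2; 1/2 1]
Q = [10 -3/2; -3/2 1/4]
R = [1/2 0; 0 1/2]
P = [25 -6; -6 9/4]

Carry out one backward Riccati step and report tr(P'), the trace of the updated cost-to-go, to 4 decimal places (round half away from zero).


BᵀP = [-28.0000 7.1250; -18.5000 5.2500]
S = R + BᵀPB = [1/2 0; 0 1/2] + [31.5625 21.1250; 21.1250 14.5000] = [32.0625 21.1250; 21.1250 15.0000]
BᵀPA = [7.1250 -70.2500; 5.2500 -47.5000]
K = S⁻¹·BᵀPA = [-0.1163 -1.4511; 0.5137 -1.1230]
A−BK = [0.1406 -0.0126; 0.5444 -0.1514]
AᵀP(A−BK) = [0.3813 -0.2650; -0.2650 1.7161]
P' = Q + AᵀP(A−BK) = [10.3813 -1.7650; -1.7650 1.9661]
tr(P') = 12.3473

12.3473


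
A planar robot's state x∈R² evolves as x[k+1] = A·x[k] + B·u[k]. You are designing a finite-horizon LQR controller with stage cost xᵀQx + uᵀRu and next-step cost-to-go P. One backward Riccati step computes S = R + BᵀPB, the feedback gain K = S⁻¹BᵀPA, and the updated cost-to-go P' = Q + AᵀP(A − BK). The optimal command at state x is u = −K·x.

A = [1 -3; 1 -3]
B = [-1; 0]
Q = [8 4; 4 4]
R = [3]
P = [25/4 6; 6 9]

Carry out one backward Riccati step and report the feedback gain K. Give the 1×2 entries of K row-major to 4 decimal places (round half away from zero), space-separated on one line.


-1.3243 3.9730

BᵀP = [-6.2500 -6.0000]
S = R + BᵀPB = [3] + [6.2500] = [9.2500]
BᵀPA = [-12.2500 36.7500]
K = S⁻¹·BᵀPA = [-1.3243 3.9730]
A−BK = [-0.3243 0.9730; 1.0000 -3.0000]
AᵀP(A−BK) = [11.0270 -33.0811; -33.0811 99.2432]
P' = Q + AᵀP(A−BK) = [19.0270 -29.0811; -29.0811 103.2432]
tr(P') = 122.2703


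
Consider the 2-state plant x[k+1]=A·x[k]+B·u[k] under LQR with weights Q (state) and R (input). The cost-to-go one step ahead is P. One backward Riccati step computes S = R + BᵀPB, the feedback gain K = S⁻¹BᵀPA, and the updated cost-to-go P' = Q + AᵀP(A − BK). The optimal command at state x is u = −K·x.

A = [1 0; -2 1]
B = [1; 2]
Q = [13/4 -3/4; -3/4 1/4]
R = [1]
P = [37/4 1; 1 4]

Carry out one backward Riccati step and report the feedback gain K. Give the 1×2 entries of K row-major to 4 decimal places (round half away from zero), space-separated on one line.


BᵀP = [11.2500 9.0000]
S = R + BᵀPB = [1] + [29.2500] = [30.2500]
BᵀPA = [-6.7500 9.0000]
K = S⁻¹·BᵀPA = [-0.2231 0.2975]
A−BK = [1.2231 -0.2975; -1.5537 0.4050]
AᵀP(A−BK) = [19.7438 -4.9917; -4.9917 1.3223]
P' = Q + AᵀP(A−BK) = [22.9938 -5.7417; -5.7417 1.5723]
tr(P') = 24.5661

-0.2231 0.2975


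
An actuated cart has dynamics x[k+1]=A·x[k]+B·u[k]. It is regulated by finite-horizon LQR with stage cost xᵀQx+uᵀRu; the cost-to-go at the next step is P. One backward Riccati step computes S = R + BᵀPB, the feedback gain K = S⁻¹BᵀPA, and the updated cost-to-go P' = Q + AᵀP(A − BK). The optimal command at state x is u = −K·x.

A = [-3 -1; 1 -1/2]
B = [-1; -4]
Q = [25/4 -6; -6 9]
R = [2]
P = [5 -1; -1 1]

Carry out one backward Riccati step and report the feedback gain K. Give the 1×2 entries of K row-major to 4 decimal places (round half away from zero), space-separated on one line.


0.0000 0.1667

BᵀP = [-1.0000 -3.0000]
S = R + BᵀPB = [2] + [13.0000] = [15.0000]
BᵀPA = [0.0000 2.5000]
K = S⁻¹·BᵀPA = [0.0000 0.1667]
A−BK = [-3.0000 -0.8333; 1.0000 0.1667]
AᵀP(A−BK) = [52.0000 14.0000; 14.0000 3.8333]
P' = Q + AᵀP(A−BK) = [58.2500 8.0000; 8.0000 12.8333]
tr(P') = 71.0833


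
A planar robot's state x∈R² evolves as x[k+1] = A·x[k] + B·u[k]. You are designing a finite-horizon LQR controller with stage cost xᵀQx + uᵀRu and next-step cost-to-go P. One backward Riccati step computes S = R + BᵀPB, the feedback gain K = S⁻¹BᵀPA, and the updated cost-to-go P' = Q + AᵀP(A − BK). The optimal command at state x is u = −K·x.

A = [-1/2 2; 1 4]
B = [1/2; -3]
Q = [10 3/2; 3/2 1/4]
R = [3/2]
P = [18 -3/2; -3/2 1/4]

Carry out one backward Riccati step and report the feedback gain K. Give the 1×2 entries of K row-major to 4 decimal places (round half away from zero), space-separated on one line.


BᵀP = [13.5000 -1.5000]
S = R + BᵀPB = [3/2] + [11.2500] = [12.7500]
BᵀPA = [-8.2500 21.0000]
K = S⁻¹·BᵀPA = [-0.6471 1.6471]
A−BK = [-0.1765 1.1765; -0.9412 8.9412]
AᵀP(A−BK) = [0.9118 -3.4118; -3.4118 17.4118]
P' = Q + AᵀP(A−BK) = [10.9118 -1.9118; -1.9118 17.6618]
tr(P') = 28.5735

-0.6471 1.6471


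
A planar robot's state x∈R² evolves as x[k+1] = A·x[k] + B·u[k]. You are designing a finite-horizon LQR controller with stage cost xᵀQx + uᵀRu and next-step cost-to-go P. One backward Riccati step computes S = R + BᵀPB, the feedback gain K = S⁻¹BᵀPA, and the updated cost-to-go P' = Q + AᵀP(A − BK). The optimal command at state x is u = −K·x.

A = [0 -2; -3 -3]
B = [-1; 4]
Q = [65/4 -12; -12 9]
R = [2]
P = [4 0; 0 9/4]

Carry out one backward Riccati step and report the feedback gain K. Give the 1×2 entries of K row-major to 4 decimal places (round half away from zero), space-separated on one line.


-0.6429 -0.4524

BᵀP = [-4.0000 9.0000]
S = R + BᵀPB = [2] + [40.0000] = [42.0000]
BᵀPA = [-27.0000 -19.0000]
K = S⁻¹·BᵀPA = [-0.6429 -0.4524]
A−BK = [-0.6429 -2.4524; -0.4286 -1.1905]
AᵀP(A−BK) = [2.8929 8.0357; 8.0357 27.6548]
P' = Q + AᵀP(A−BK) = [19.1429 -3.9643; -3.9643 36.6548]
tr(P') = 55.7976


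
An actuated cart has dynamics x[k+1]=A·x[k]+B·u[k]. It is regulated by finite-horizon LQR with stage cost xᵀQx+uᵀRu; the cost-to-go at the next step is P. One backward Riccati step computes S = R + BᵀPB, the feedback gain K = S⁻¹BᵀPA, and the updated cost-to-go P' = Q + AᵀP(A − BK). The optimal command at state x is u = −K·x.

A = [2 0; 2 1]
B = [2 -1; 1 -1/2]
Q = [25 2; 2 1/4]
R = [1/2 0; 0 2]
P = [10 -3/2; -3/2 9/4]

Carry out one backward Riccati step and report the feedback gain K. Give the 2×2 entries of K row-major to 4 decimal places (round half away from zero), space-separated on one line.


BᵀP = [18.5000 -0.7500; -9.2500 0.3750]
S = R + BᵀPB = [1/2 0; 0 2] + [36.2500 -18.1250; -18.1250 9.0625] = [36.7500 -18.1250; -18.1250 11.0625]
BᵀPA = [35.5000 -0.7500; -17.7500 0.3750]
K = S⁻¹·BᵀPA = [0.9099 -0.0192; -0.1137 0.0024]
A−BK = [0.0665 0.0408; 1.0332 1.0204]
AᵀP(A−BK) = [2.6800 2.2251; 2.2251 2.2347]
P' = Q + AᵀP(A−BK) = [27.6800 4.2251; 4.2251 2.4847]
tr(P') = 30.1647

0.9099 -0.0192 -0.1137 0.0024


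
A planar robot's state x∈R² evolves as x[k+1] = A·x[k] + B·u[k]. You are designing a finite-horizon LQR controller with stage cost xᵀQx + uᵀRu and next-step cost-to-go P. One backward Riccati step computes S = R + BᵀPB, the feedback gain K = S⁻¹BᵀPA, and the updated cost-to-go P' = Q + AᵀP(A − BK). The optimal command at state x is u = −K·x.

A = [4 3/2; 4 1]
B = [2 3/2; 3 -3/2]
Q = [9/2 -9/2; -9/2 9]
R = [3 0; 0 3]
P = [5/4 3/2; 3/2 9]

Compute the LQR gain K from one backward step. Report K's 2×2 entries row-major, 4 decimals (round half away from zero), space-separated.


BᵀP = [7.0000 30.0000; -0.3750 -11.2500]
S = R + BᵀPB = [3 0; 0 3] + [104.0000 -34.5000; -34.5000 16.3125] = [107.0000 -34.5000; -34.5000 19.3125]
BᵀPA = [148.0000 40.5000; -46.5000 -11.8125]
K = S⁻¹·BᵀPA = [1.4312 0.4276; 0.1489 0.1522]
A−BK = [0.9142 0.4166; -0.0702 -0.0545]
AᵀP(A−BK) = [7.1081 2.2957; 2.2957 0.7935]
P' = Q + AᵀP(A−BK) = [11.6081 -2.2043; -2.2043 9.7935]
tr(P') = 21.4016

1.4312 0.4276 0.1489 0.1522


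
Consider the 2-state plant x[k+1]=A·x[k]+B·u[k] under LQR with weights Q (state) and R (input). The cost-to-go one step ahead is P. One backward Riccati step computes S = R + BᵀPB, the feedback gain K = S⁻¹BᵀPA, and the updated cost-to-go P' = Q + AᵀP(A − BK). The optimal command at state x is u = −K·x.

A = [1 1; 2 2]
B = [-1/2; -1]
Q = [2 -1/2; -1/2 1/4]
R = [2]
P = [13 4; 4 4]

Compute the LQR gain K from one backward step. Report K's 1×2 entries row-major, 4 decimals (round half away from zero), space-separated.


BᵀP = [-10.5000 -6.0000]
S = R + BᵀPB = [2] + [11.2500] = [13.2500]
BᵀPA = [-22.5000 -22.5000]
K = S⁻¹·BᵀPA = [-1.6981 -1.6981]
A−BK = [0.1509 0.1509; 0.3019 0.3019]
AᵀP(A−BK) = [6.7925 6.7925; 6.7925 6.7925]
P' = Q + AᵀP(A−BK) = [8.7925 6.2925; 6.2925 7.0425]
tr(P') = 15.8349

-1.6981 -1.6981


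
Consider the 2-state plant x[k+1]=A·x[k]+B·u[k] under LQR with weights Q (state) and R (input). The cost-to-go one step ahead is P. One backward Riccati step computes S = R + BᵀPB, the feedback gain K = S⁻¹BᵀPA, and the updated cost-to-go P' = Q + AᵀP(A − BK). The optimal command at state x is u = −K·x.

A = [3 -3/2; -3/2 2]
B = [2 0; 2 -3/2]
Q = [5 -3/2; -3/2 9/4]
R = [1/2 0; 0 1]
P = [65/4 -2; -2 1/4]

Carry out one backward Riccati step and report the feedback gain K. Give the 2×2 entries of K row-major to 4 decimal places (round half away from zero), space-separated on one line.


1.7839 -0.9772 0.1260 -0.0767

BᵀP = [28.5000 -3.5000; 3.0000 -0.3750]
S = R + BᵀPB = [1/2 0; 0 1] + [50.0000 5.2500; 5.2500 0.5625] = [50.5000 5.2500; 5.2500 1.5625]
BᵀPA = [90.7500 -49.7500; 9.5625 -5.2500]
K = S⁻¹·BᵀPA = [1.7839 -0.9772; 0.1260 -0.0767]
A−BK = [-0.5679 0.4544; -4.8789 3.8393]
AᵀP(A−BK) = [1.7159 -0.9629; -0.9629 0.5454]
P' = Q + AᵀP(A−BK) = [6.7159 -2.4629; -2.4629 2.7954]
tr(P') = 9.5113


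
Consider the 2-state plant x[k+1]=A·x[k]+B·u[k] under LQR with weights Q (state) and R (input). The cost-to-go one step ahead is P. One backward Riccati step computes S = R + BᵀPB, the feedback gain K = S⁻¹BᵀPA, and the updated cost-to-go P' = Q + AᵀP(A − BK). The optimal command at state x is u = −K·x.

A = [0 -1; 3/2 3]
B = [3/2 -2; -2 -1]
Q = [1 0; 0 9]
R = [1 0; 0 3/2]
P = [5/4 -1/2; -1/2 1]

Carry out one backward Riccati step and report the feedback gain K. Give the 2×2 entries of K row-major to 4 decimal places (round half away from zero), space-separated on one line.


-0.4495 -1.0935 -0.2452 -0.2328

BᵀP = [2.8750 -2.7500; -2.0000 0.0000]
S = R + BᵀPB = [1 0; 0 3/2] + [9.8125 -3.0000; -3.0000 4.0000] = [10.8125 -3.0000; -3.0000 5.5000]
BᵀPA = [-4.1250 -11.1250; 0.0000 2.0000]
K = S⁻¹·BᵀPA = [-0.4495 -1.0935; -0.2452 -0.2328]
A−BK = [0.1839 0.1746; 0.3557 0.5802]
AᵀP(A−BK) = [0.3957 0.7393; 0.7393 1.5505]
P' = Q + AᵀP(A−BK) = [1.3957 0.7393; 0.7393 10.5505]
tr(P') = 11.9461


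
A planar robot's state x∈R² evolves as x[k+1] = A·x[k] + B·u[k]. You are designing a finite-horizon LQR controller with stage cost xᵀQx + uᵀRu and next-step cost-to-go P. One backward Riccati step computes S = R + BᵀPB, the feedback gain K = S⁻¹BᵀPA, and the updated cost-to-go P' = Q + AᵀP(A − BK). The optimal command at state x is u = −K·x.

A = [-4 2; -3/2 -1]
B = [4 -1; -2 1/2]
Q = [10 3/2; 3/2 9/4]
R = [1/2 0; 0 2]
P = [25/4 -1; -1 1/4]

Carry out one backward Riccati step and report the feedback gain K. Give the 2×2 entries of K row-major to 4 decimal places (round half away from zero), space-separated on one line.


BᵀP = [27.0000 -4.5000; -6.7500 1.1250]
S = R + BᵀPB = [1/2 0; 0 2] + [117.0000 -29.2500; -29.2500 7.3125] = [117.5000 -29.2500; -29.2500 9.3125]
BᵀPA = [-101.2500 58.5000; 25.3125 -14.6250]
K = S⁻¹·BᵀPA = [-0.8485 0.4902; 0.0530 -0.0306]
A−BK = [-0.5530 0.0084; -3.2235 -0.0042]
AᵀP(A−BK) = [1.3094 -0.2121; -0.2121 0.1226]
P' = Q + AᵀP(A−BK) = [11.3094 1.2879; 1.2879 2.3726]
tr(P') = 13.6820

-0.8485 0.4902 0.0530 -0.0306
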